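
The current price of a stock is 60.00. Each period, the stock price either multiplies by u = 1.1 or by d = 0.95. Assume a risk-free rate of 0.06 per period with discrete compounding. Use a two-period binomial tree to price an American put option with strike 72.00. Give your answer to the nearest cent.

12.00

Risk-neutral probability p = (1 + 0.06 − 0.95)/(1.1 − 0.95) = 0.1100/0.1500 = 0.7333
Terminal stock prices: S_uu = 72.6, S_ud = 62.7, S_dd = 54.15
Terminal payoffs (K − S): max(-0.6, 0) = 0, max(9.3, 0) = 9.3, max(17.85, 0) = 17.85
Node u (S = 66): continuation = 1/1.06·[0.7333·0.0000 + 0.2667·9.3000] = 2.3396; exercise value = 6.0000 > continuation, so V_u = 6.0000 (exercise)
Node d (S = 57): continuation = 1/1.06·[0.7333·9.3000 + 0.2667·17.8500] = 10.9245; exercise value = 15.0000 > continuation, so V_d = 15.0000 (exercise)
Node 0 (S = 60): continuation = 1/1.06·[0.7333·6.0000 + 0.2667·15.0000] = 7.9245; exercise value = 12.0000 > continuation, so V_0 = 12.0000 (exercise)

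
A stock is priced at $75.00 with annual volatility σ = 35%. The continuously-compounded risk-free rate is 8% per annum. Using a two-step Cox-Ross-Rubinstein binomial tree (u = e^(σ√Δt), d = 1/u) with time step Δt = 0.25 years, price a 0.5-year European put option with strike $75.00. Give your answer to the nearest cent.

$5.03

CRR parameters: u = e^(σ√Δt) = e^(0.35·√0.25) = 1.1912, d = 1/u = 0.8395
Per-period rate: rΔt = 0.08·0.25 = 0.02, so R = e^0.02 = 1.0202
Risk-neutral probability p = (e^0.02 − 0.8395)/(1.1912 − 0.8395) = 0.1807/0.3518 = 0.5138
Terminal stock prices: S_uu = 106.4, S_ud = 75, S_dd = 52.85
Terminal payoffs (K − S): max(-31.43, 0) = 0, max(0, 0) = 0, max(22.15, 0) = 22.15
Node u (S = 89.34): V_u = e^(−0.02)·[0.5138·0.0000 + 0.4862·0.0000] = 0.0000
Node d (S = 62.96): V_d = e^(−0.02)·[0.5138·0.0000 + 0.4862·22.1484] = 10.5556
Node 0 (S = 75): V_0 = e^(−0.02)·[0.5138·0.0000 + 0.4862·10.5556] = 5.0307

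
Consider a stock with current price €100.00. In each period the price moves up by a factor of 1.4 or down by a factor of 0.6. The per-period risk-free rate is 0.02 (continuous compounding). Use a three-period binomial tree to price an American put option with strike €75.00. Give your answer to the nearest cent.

Risk-neutral probability p = (e^0.02 − 0.6)/(1.4 − 0.6) = 0.4202/0.8000 = 0.5253
Terminal stock prices: S_uuu = 274.4, S_uud = 117.6, S_udd = 50.4, S_ddd = 21.6
Terminal payoffs (K − S): max(-199.4, 0) = 0, max(-42.6, 0) = 0, max(24.6, 0) = 24.6, max(53.4, 0) = 53.4
Node uu (S = 196): continuation = e^(−0.02)·[0.5253·0.0000 + 0.4747·0.0000] = 0.0000; exercise value = 0.0000 ≤ continuation, so V_uu = 0.0000
Node ud (S = 84): continuation = e^(−0.02)·[0.5253·0.0000 + 0.4747·24.6000] = 11.4476; exercise value = 0.0000 ≤ continuation, so V_ud = 11.4476
Node dd (S = 36): continuation = e^(−0.02)·[0.5253·24.6000 + 0.4747·53.4000] = 37.5149; exercise value = 39.0000 > continuation, so V_dd = 39.0000 (exercise)
Node u (S = 140): continuation = e^(−0.02)·[0.5253·0.0000 + 0.4747·11.4476] = 5.3271; exercise value = 0.0000 ≤ continuation, so V_u = 5.3271
Node d (S = 60): continuation = e^(−0.02)·[0.5253·11.4476 + 0.4747·39.0000] = 24.0423; exercise value = 15.0000 ≤ continuation, so V_d = 24.0423
Node 0 (S = 100): continuation = e^(−0.02)·[0.5253·5.3271 + 0.4747·24.0423] = 13.9307; exercise value = 0.0000 ≤ continuation, so V_0 = 13.9307

€13.93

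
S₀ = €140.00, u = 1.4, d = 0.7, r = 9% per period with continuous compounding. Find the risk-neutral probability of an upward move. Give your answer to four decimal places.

p = 0.5631

Risk-neutral probability p = (e^0.09 − 0.7)/(1.4 − 0.7) = 0.3942/0.7000 = 0.5631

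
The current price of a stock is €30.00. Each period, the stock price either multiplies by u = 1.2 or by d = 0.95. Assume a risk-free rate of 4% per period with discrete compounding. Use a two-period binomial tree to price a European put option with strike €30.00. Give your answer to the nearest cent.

€1.11

Risk-neutral probability p = (1 + 0.04 − 0.95)/(1.2 − 0.95) = 0.0900/0.2500 = 0.3600
Terminal stock prices: S_uu = 43.2, S_ud = 34.2, S_dd = 27.07
Terminal payoffs (K − S): max(-13.2, 0) = 0, max(-4.2, 0) = 0, max(2.925, 0) = 2.925
Node u (S = 36): V_u = 1/1.04·[0.3600·0.0000 + 0.6400·0.0000] = 0.0000
Node d (S = 28.5): V_d = 1/1.04·[0.3600·0.0000 + 0.6400·2.9250] = 1.8000
Node 0 (S = 30): V_0 = 1/1.04·[0.3600·0.0000 + 0.6400·1.8000] = 1.1077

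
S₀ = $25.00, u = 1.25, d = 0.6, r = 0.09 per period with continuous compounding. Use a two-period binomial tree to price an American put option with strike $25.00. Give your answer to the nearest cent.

$3.14

Risk-neutral probability p = (e^0.09 − 0.6)/(1.25 − 0.6) = 0.4942/0.6500 = 0.7603
Terminal stock prices: S_uu = 39.06, S_ud = 18.75, S_dd = 9
Terminal payoffs (K − S): max(-14.06, 0) = 0, max(6.25, 0) = 6.25, max(16, 0) = 16
Node u (S = 31.25): continuation = e^(−0.09)·[0.7603·0.0000 + 0.2397·6.2500] = 1.3694; exercise value = 0.0000 ≤ continuation, so V_u = 1.3694
Node d (S = 15): continuation = e^(−0.09)·[0.7603·6.2500 + 0.2397·16.0000] = 7.8483; exercise value = 10.0000 > continuation, so V_d = 10.0000 (exercise)
Node 0 (S = 25): continuation = e^(−0.09)·[0.7603·1.3694 + 0.2397·10.0000] = 3.1425; exercise value = 0.0000 ≤ continuation, so V_0 = 3.1425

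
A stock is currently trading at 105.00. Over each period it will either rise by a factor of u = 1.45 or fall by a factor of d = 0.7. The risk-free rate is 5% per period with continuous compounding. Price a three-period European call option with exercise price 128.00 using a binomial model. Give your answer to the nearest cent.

Risk-neutral probability p = (e^0.05 − 0.7)/(1.45 − 0.7) = 0.3513/0.7500 = 0.4684
Terminal stock prices: S_uuu = 320.1, S_uud = 154.5, S_udd = 74.6, S_ddd = 36.01
Terminal payoffs (S − K): max(192.1, 0) = 192.1, max(26.53, 0) = 26.53, max(-53.4, 0) = 0, max(-91.99, 0) = 0
Node uu (S = 220.8): V_uu = e^(−0.05)·[0.4684·192.1056 + 0.5316·26.5337] = 99.0051
Node ud (S = 106.6): V_ud = e^(−0.05)·[0.4684·26.5337 + 0.5316·0.0000] = 11.8213
Node dd (S = 51.45): V_dd = e^(−0.05)·[0.4684·0.0000 + 0.5316·0.0000] = 0.0000
Node u (S = 152.2): V_u = e^(−0.05)·[0.4684·99.0051 + 0.5316·11.8213] = 50.0868
Node d (S = 73.5): V_d = e^(−0.05)·[0.4684·11.8213 + 0.5316·0.0000] = 5.2666
Node 0 (S = 105): V_0 = e^(−0.05)·[0.4684·50.0868 + 0.5316·5.2666] = 24.9780

24.98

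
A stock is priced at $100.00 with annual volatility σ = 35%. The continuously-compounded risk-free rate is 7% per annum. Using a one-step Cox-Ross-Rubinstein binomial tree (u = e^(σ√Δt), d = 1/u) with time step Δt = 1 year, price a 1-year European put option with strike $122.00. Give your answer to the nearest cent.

CRR parameters: u = e^(σ√Δt) = e^(0.35·√1) = 1.4191, d = 1/u = 0.7047
Per-period rate: rΔt = 0.07·1 = 0.07, so R = e^0.07 = 1.0725
Risk-neutral probability p = (e^0.07 − 0.7047)/(1.4191 − 0.7047) = 0.3678/0.7144 = 0.5149
Terminal stock prices: S_u = 141.9, S_d = 70.47
Terminal payoffs (K − S): max(-19.91, 0) = 0, max(51.53, 0) = 51.53
Node 0 (S = 100): V_0 = e^(−0.07)·[0.5149·0.0000 + 0.4851·51.5312] = 23.3087

$23.31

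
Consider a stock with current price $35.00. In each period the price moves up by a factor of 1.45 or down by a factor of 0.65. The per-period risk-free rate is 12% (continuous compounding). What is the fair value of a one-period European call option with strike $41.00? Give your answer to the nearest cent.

Risk-neutral probability p = (e^0.12 − 0.65)/(1.45 − 0.65) = 0.4775/0.8000 = 0.5969
Terminal stock prices: S_u = 50.75, S_d = 22.75
Terminal payoffs (S − K): max(9.75, 0) = 9.75, max(-18.25, 0) = 0
Node 0 (S = 35): V_0 = e^(−0.12)·[0.5969·9.7500 + 0.4031·0.0000] = 5.1614

$5.16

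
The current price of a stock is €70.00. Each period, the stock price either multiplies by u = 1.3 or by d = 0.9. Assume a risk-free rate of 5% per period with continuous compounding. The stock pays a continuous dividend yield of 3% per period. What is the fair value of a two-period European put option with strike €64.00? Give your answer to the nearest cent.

€3.23

Per-period risk-free factor R = e^0.05 = 1.0513; dividend-adjusted growth = e^(0.05−0.03) = 1.0202.
Risk-neutral probability p = (1.0202 − 0.9)/(1.3 − 0.9) = 0.1202/0.4000 = 0.3005
Terminal stock prices: S_uu = 118.3, S_ud = 81.9, S_dd = 56.7
Terminal payoffs (K − S): max(-54.3, 0) = 0, max(-17.9, 0) = 0, max(7.3, 0) = 7.3
Node u (S = 91): V_u = e^(−0.05)·[0.3005·0.0000 + 0.6995·0.0000] = 0.0000
Node d (S = 63): V_d = e^(−0.05)·[0.3005·0.0000 + 0.6995·7.3000] = 4.8573
Node 0 (S = 70): V_0 = e^(−0.05)·[0.3005·0.0000 + 0.6995·4.8573] = 3.2320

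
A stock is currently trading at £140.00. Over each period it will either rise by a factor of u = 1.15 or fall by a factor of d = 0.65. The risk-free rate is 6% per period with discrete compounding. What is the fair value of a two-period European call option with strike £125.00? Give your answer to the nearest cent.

£36.00

Risk-neutral probability p = (1 + 0.06 − 0.65)/(1.15 − 0.65) = 0.4100/0.5000 = 0.8200
Terminal stock prices: S_uu = 185.1, S_ud = 104.7, S_dd = 59.15
Terminal payoffs (S − K): max(60.15, 0) = 60.15, max(-20.35, 0) = 0, max(-65.85, 0) = 0
Node u (S = 161): V_u = 1/1.06·[0.8200·60.1500 + 0.1800·0.0000] = 46.5311
Node d (S = 91): V_d = 1/1.06·[0.8200·0.0000 + 0.1800·0.0000] = 0.0000
Node 0 (S = 140): V_0 = 1/1.06·[0.8200·46.5311 + 0.1800·0.0000] = 35.9958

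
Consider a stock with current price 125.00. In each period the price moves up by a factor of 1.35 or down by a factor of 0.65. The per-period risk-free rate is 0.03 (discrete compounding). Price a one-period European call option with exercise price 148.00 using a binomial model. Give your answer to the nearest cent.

Risk-neutral probability p = (1 + 0.03 − 0.65)/(1.35 − 0.65) = 0.3800/0.7000 = 0.5429
Terminal stock prices: S_u = 168.8, S_d = 81.25
Terminal payoffs (S − K): max(20.75, 0) = 20.75, max(-66.75, 0) = 0
Node 0 (S = 125): V_0 = 1/1.03·[0.5429·20.7500 + 0.4571·0.0000] = 10.9362

10.94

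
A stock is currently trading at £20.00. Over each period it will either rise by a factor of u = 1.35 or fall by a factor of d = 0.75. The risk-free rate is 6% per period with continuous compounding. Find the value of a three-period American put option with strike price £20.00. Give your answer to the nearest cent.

£2.75

Risk-neutral probability p = (e^0.06 − 0.75)/(1.35 − 0.75) = 0.3118/0.6000 = 0.5197
Terminal stock prices: S_uuu = 49.21, S_uud = 27.34, S_udd = 15.19, S_ddd = 8.438
Terminal payoffs (K − S): max(-29.21, 0) = 0, max(-7.338, 0) = 0, max(4.812, 0) = 4.812, max(11.56, 0) = 11.56
Node uu (S = 36.45): continuation = e^(−0.06)·[0.5197·0.0000 + 0.4803·0.0000] = 0.0000; exercise value = 0.0000 ≤ continuation, so V_uu = 0.0000
Node ud (S = 20.25): continuation = e^(−0.06)·[0.5197·0.0000 + 0.4803·4.8125] = 2.1767; exercise value = 0.0000 ≤ continuation, so V_ud = 2.1767
Node dd (S = 11.25): continuation = e^(−0.06)·[0.5197·4.8125 + 0.4803·11.5625] = 7.5853; exercise value = 8.7500 > continuation, so V_dd = 8.7500 (exercise)
Node u (S = 27): continuation = e^(−0.06)·[0.5197·0.0000 + 0.4803·2.1767] = 0.9845; exercise value = 0.0000 ≤ continuation, so V_u = 0.9845
Node d (S = 15): continuation = e^(−0.06)·[0.5197·2.1767 + 0.4803·8.7500] = 5.0231; exercise value = 5.0000 ≤ continuation, so V_d = 5.0231
Node 0 (S = 20): continuation = e^(−0.06)·[0.5197·0.9845 + 0.4803·5.0231] = 2.7538; exercise value = 0.0000 ≤ continuation, so V_0 = 2.7538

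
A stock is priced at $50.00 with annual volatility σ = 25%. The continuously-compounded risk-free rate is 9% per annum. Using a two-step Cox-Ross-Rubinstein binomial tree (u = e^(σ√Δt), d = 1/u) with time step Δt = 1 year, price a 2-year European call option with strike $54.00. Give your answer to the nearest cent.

CRR parameters: u = e^(σ√Δt) = e^(0.25·√1) = 1.2840, d = 1/u = 0.7788
Per-period rate: rΔt = 0.09·1 = 0.09, so R = e^0.09 = 1.0942
Risk-neutral probability p = (e^0.09 − 0.7788)/(1.2840 − 0.7788) = 0.3154/0.5052 = 0.6242
Terminal stock prices: S_uu = 82.44, S_ud = 50, S_dd = 30.33
Terminal payoffs (S − K): max(28.44, 0) = 28.44, max(-4, 0) = 0, max(-23.67, 0) = 0
Node u (S = 64.2): V_u = e^(−0.09)·[0.6242·28.4361 + 0.3758·0.0000] = 16.2227
Node d (S = 38.94): V_d = e^(−0.09)·[0.6242·0.0000 + 0.3758·0.0000] = 0.0000
Node 0 (S = 50): V_0 = e^(−0.09)·[0.6242·16.2227 + 0.3758·0.0000] = 9.2550

$9.26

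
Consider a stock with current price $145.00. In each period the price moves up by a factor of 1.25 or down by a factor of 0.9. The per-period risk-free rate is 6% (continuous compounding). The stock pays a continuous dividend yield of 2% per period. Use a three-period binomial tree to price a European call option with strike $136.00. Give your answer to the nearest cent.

Per-period risk-free factor R = e^0.06 = 1.0618; dividend-adjusted growth = e^(0.06−0.02) = 1.0408.
Risk-neutral probability p = (1.0408 − 0.9)/(1.25 − 0.9) = 0.1408/0.3500 = 0.4023
Terminal stock prices: S_uuu = 283.2, S_uud = 203.9, S_udd = 146.8, S_ddd = 105.7
Terminal payoffs (S − K): max(147.2, 0) = 147.2, max(67.91, 0) = 67.91, max(10.81, 0) = 10.81, max(-30.29, 0) = 0
Node uu (S = 226.6): V_uu = e^(−0.06)·[0.4023·147.2031 + 0.5977·67.9062] = 93.9963
Node ud (S = 163.1): V_ud = e^(−0.06)·[0.4023·67.9062 + 0.5977·10.8125] = 31.8149
Node dd (S = 117.5): V_dd = e^(−0.06)·[0.4023·10.8125 + 0.5977·0.0000] = 4.0967
Node u (S = 181.2): V_u = e^(−0.06)·[0.4023·93.9963 + 0.5977·31.8149] = 53.5219
Node d (S = 130.5): V_d = e^(−0.06)·[0.4023·31.8149 + 0.5977·4.0967] = 14.3602
Node 0 (S = 145): V_0 = e^(−0.06)·[0.4023·53.5219 + 0.5977·14.3602] = 28.3618

$28.36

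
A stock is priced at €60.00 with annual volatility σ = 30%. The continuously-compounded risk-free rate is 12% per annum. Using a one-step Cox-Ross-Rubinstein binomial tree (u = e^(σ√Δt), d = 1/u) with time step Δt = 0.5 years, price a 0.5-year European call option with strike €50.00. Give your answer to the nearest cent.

€13.48

CRR parameters: u = e^(σ√Δt) = e^(0.3·√0.5) = 1.2363, d = 1/u = 0.8089
Per-period rate: rΔt = 0.12·0.5 = 0.06, so R = e^0.06 = 1.0618
Risk-neutral probability p = (e^0.06 − 0.8089)/(1.2363 − 0.8089) = 0.2530/0.4275 = 0.5918
Terminal stock prices: S_u = 74.18, S_d = 48.53
Terminal payoffs (S − K): max(24.18, 0) = 24.18, max(-1.469, 0) = 0
Node 0 (S = 60): V_0 = e^(−0.06)·[0.5918·24.1787 + 0.4082·0.0000] = 13.4763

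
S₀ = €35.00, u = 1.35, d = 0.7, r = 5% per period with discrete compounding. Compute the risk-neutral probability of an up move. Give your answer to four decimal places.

p = 0.5385

Risk-neutral probability p = (1 + 0.05 − 0.7)/(1.35 − 0.7) = 0.3500/0.6500 = 0.5385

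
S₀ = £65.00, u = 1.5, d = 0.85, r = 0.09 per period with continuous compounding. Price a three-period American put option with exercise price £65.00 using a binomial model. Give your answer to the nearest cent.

£5.87

Risk-neutral probability p = (e^0.09 − 0.85)/(1.5 − 0.85) = 0.2442/0.6500 = 0.3757
Terminal stock prices: S_uuu = 219.4, S_uud = 124.3, S_udd = 70.44, S_ddd = 39.92
Terminal payoffs (K − S): max(-154.4, 0) = 0, max(-59.31, 0) = 0, max(-5.444, 0) = 0, max(25.08, 0) = 25.08
Node uu (S = 146.2): continuation = e^(−0.09)·[0.3757·0.0000 + 0.6243·0.0000] = 0.0000; exercise value = 0.0000 ≤ continuation, so V_uu = 0.0000
Node ud (S = 82.88): continuation = e^(−0.09)·[0.3757·0.0000 + 0.6243·0.0000] = 0.0000; exercise value = 0.0000 ≤ continuation, so V_ud = 0.0000
Node dd (S = 46.96): continuation = e^(−0.09)·[0.3757·0.0000 + 0.6243·25.0819] = 14.3120; exercise value = 18.0375 > continuation, so V_dd = 18.0375 (exercise)
Node u (S = 97.5): continuation = e^(−0.09)·[0.3757·0.0000 + 0.6243·0.0000] = 0.0000; exercise value = 0.0000 ≤ continuation, so V_u = 0.0000
Node d (S = 55.25): continuation = e^(−0.09)·[0.3757·0.0000 + 0.6243·18.0375] = 10.2924; exercise value = 9.7500 ≤ continuation, so V_d = 10.2924
Node 0 (S = 65): continuation = e^(−0.09)·[0.3757·0.0000 + 0.6243·10.2924] = 5.8729; exercise value = 0.0000 ≤ continuation, so V_0 = 5.8729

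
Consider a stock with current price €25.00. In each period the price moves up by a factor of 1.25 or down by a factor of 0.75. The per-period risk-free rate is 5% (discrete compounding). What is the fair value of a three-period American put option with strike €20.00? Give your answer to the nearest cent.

Risk-neutral probability p = (1 + 0.05 − 0.75)/(1.25 − 0.75) = 0.3000/0.5000 = 0.6000
Terminal stock prices: S_uuu = 48.83, S_uud = 29.3, S_udd = 17.58, S_ddd = 10.55
Terminal payoffs (K − S): max(-28.83, 0) = 0, max(-9.297, 0) = 0, max(2.422, 0) = 2.422, max(9.453, 0) = 9.453
Node uu (S = 39.06): continuation = 1/1.05·[0.6000·0.0000 + 0.4000·0.0000] = 0.0000; exercise value = 0.0000 ≤ continuation, so V_uu = 0.0000
Node ud (S = 23.44): continuation = 1/1.05·[0.6000·0.0000 + 0.4000·2.4219] = 0.9226; exercise value = 0.0000 ≤ continuation, so V_ud = 0.9226
Node dd (S = 14.06): continuation = 1/1.05·[0.6000·2.4219 + 0.4000·9.4531] = 4.9851; exercise value = 5.9375 > continuation, so V_dd = 5.9375 (exercise)
Node u (S = 31.25): continuation = 1/1.05·[0.6000·0.0000 + 0.4000·0.9226] = 0.3515; exercise value = 0.0000 ≤ continuation, so V_u = 0.3515
Node d (S = 18.75): continuation = 1/1.05·[0.6000·0.9226 + 0.4000·5.9375] = 2.7891; exercise value = 1.2500 ≤ continuation, so V_d = 2.7891
Node 0 (S = 25): continuation = 1/1.05·[0.6000·0.3515 + 0.4000·2.7891] = 1.2634; exercise value = 0.0000 ≤ continuation, so V_0 = 1.2634

€1.26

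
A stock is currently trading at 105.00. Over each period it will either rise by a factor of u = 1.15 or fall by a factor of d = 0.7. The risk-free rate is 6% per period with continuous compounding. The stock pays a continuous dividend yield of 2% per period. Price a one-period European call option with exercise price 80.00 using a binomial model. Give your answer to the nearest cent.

29.07

Per-period risk-free factor R = e^0.06 = 1.0618; dividend-adjusted growth = e^(0.06−0.02) = 1.0408.
Risk-neutral probability p = (1.0408 − 0.7)/(1.15 − 0.7) = 0.3408/0.4500 = 0.7574
Terminal stock prices: S_u = 120.7, S_d = 73.5
Terminal payoffs (S − K): max(40.75, 0) = 40.75, max(-6.5, 0) = 0
Node 0 (S = 105): V_0 = e^(−0.06)·[0.7574·40.7500 + 0.2426·0.0000] = 29.0650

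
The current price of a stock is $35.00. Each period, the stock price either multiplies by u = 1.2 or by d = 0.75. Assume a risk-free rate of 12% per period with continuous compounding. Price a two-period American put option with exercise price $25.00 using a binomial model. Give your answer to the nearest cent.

$0.11

Risk-neutral probability p = (e^0.12 − 0.75)/(1.2 − 0.75) = 0.3775/0.4500 = 0.8389
Terminal stock prices: S_uu = 50.4, S_ud = 31.5, S_dd = 19.69
Terminal payoffs (K − S): max(-25.4, 0) = 0, max(-6.5, 0) = 0, max(5.312, 0) = 5.312
Node u (S = 42): continuation = e^(−0.12)·[0.8389·0.0000 + 0.1611·0.0000] = 0.0000; exercise value = 0.0000 ≤ continuation, so V_u = 0.0000
Node d (S = 26.25): continuation = e^(−0.12)·[0.8389·0.0000 + 0.1611·5.3125] = 0.7592; exercise value = 0.0000 ≤ continuation, so V_d = 0.7592
Node 0 (S = 35): continuation = e^(−0.12)·[0.8389·0.0000 + 0.1611·0.7592] = 0.1085; exercise value = 0.0000 ≤ continuation, so V_0 = 0.1085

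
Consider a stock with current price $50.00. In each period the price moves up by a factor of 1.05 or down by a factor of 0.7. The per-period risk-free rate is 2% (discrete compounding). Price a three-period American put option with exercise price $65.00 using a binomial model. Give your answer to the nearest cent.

$15.00

Risk-neutral probability p = (1 + 0.02 − 0.7)/(1.05 − 0.7) = 0.3200/0.3500 = 0.9143
Terminal stock prices: S_uuu = 57.88, S_uud = 38.59, S_udd = 25.72, S_ddd = 17.15
Terminal payoffs (K − S): max(7.119, 0) = 7.119, max(26.41, 0) = 26.41, max(39.28, 0) = 39.28, max(47.85, 0) = 47.85
Node uu (S = 55.12): continuation = 1/1.02·[0.9143·7.1187 + 0.0857·26.4125] = 8.6005; exercise value = 9.8750 > continuation, so V_uu = 9.8750 (exercise)
Node ud (S = 36.75): continuation = 1/1.02·[0.9143·26.4125 + 0.0857·39.2750] = 26.9755; exercise value = 28.2500 > continuation, so V_ud = 28.2500 (exercise)
Node dd (S = 24.5): continuation = 1/1.02·[0.9143·39.2750 + 0.0857·47.8500] = 39.2255; exercise value = 40.5000 > continuation, so V_dd = 40.5000 (exercise)
Node u (S = 52.5): continuation = 1/1.02·[0.9143·9.8750 + 0.0857·28.2500] = 11.2255; exercise value = 12.5000 > continuation, so V_u = 12.5000 (exercise)
Node d (S = 35): continuation = 1/1.02·[0.9143·28.2500 + 0.0857·40.5000] = 28.7255; exercise value = 30.0000 > continuation, so V_d = 30.0000 (exercise)
Node 0 (S = 50): continuation = 1/1.02·[0.9143·12.5000 + 0.0857·30.0000] = 13.7255; exercise value = 15.0000 > continuation, so V_0 = 15.0000 (exercise)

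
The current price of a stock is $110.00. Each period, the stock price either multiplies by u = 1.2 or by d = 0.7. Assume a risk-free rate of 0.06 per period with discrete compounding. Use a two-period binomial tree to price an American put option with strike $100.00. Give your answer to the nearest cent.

$7.44

Risk-neutral probability p = (1 + 0.06 − 0.7)/(1.2 − 0.7) = 0.3600/0.5000 = 0.7200
Terminal stock prices: S_uu = 158.4, S_ud = 92.4, S_dd = 53.9
Terminal payoffs (K − S): max(-58.4, 0) = 0, max(7.6, 0) = 7.6, max(46.1, 0) = 46.1
Node u (S = 132): continuation = 1/1.06·[0.7200·0.0000 + 0.2800·7.6000] = 2.0075; exercise value = 0.0000 ≤ continuation, so V_u = 2.0075
Node d (S = 77): continuation = 1/1.06·[0.7200·7.6000 + 0.2800·46.1000] = 17.3396; exercise value = 23.0000 > continuation, so V_d = 23.0000 (exercise)
Node 0 (S = 110): continuation = 1/1.06·[0.7200·2.0075 + 0.2800·23.0000] = 7.4391; exercise value = 0.0000 ≤ continuation, so V_0 = 7.4391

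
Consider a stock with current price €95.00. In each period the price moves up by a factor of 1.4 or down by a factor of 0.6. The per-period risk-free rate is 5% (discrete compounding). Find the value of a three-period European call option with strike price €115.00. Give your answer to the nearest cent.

Risk-neutral probability p = (1 + 0.05 − 0.6)/(1.4 − 0.6) = 0.4500/0.8000 = 0.5625
Terminal stock prices: S_uuu = 260.7, S_uud = 111.7, S_udd = 47.88, S_ddd = 20.52
Terminal payoffs (S − K): max(145.7, 0) = 145.7, max(-3.28, 0) = 0, max(-67.12, 0) = 0, max(-94.48, 0) = 0
Node uu (S = 186.2): V_uu = 1/1.05·[0.5625·145.6800 + 0.4375·0.0000] = 78.0429
Node ud (S = 79.8): V_ud = 1/1.05·[0.5625·0.0000 + 0.4375·0.0000] = 0.0000
Node dd (S = 34.2): V_dd = 1/1.05·[0.5625·0.0000 + 0.4375·0.0000] = 0.0000
Node u (S = 133): V_u = 1/1.05·[0.5625·78.0429 + 0.4375·0.0000] = 41.8087
Node d (S = 57): V_d = 1/1.05·[0.5625·0.0000 + 0.4375·0.0000] = 0.0000
Node 0 (S = 95): V_0 = 1/1.05·[0.5625·41.8087 + 0.4375·0.0000] = 22.3975

€22.40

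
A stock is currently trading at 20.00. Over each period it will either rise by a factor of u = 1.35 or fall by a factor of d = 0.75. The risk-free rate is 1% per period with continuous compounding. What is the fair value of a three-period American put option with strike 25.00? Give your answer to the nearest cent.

Risk-neutral probability p = (e^0.01 − 0.75)/(1.35 − 0.75) = 0.2601/0.6000 = 0.4334
Terminal stock prices: S_uuu = 49.21, S_uud = 27.34, S_udd = 15.19, S_ddd = 8.438
Terminal payoffs (K − S): max(-24.21, 0) = 0, max(-2.338, 0) = 0, max(9.812, 0) = 9.812, max(16.56, 0) = 16.56
Node uu (S = 36.45): continuation = e^(−0.01)·[0.4334·0.0000 + 0.5666·0.0000] = 0.0000; exercise value = 0.0000 ≤ continuation, so V_uu = 0.0000
Node ud (S = 20.25): continuation = e^(−0.01)·[0.4334·0.0000 + 0.5666·9.8125] = 5.5043; exercise value = 4.7500 ≤ continuation, so V_ud = 5.5043
Node dd (S = 11.25): continuation = e^(−0.01)·[0.4334·9.8125 + 0.5666·16.5625] = 13.5012; exercise value = 13.7500 > continuation, so V_dd = 13.7500 (exercise)
Node u (S = 27): continuation = e^(−0.01)·[0.4334·0.0000 + 0.5666·5.5043] = 3.0876; exercise value = 0.0000 ≤ continuation, so V_u = 3.0876
Node d (S = 15): continuation = e^(−0.01)·[0.4334·5.5043 + 0.5666·13.7500] = 10.0749; exercise value = 10.0000 ≤ continuation, so V_d = 10.0749
Node 0 (S = 20): continuation = e^(−0.01)·[0.4334·3.0876 + 0.5666·10.0749] = 6.9764; exercise value = 5.0000 ≤ continuation, so V_0 = 6.9764

6.98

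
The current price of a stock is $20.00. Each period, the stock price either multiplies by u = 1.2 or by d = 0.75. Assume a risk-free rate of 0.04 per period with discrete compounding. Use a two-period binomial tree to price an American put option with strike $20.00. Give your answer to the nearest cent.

Risk-neutral probability p = (1 + 0.04 − 0.75)/(1.2 − 0.75) = 0.2900/0.4500 = 0.6444
Terminal stock prices: S_uu = 28.8, S_ud = 18, S_dd = 11.25
Terminal payoffs (K − S): max(-8.8, 0) = 0, max(2, 0) = 2, max(8.75, 0) = 8.75
Node u (S = 24): continuation = 1/1.04·[0.6444·0.0000 + 0.3556·2.0000] = 0.6838; exercise value = 0.0000 ≤ continuation, so V_u = 0.6838
Node d (S = 15): continuation = 1/1.04·[0.6444·2.0000 + 0.3556·8.7500] = 4.2308; exercise value = 5.0000 > continuation, so V_d = 5.0000 (exercise)
Node 0 (S = 20): continuation = 1/1.04·[0.6444·0.6838 + 0.3556·5.0000] = 2.1331; exercise value = 0.0000 ≤ continuation, so V_0 = 2.1331

$2.13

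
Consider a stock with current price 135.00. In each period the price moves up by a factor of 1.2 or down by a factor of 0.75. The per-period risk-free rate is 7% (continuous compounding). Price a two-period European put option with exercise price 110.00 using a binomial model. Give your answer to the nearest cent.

2.38

Risk-neutral probability p = (e^0.07 − 0.75)/(1.2 − 0.75) = 0.3225/0.4500 = 0.7167
Terminal stock prices: S_uu = 194.4, S_ud = 121.5, S_dd = 75.94
Terminal payoffs (K − S): max(-84.4, 0) = 0, max(-11.5, 0) = 0, max(34.06, 0) = 34.06
Node u (S = 162): V_u = e^(−0.07)·[0.7167·0.0000 + 0.2833·0.0000] = 0.0000
Node d (S = 101.2): V_d = e^(−0.07)·[0.7167·0.0000 + 0.2833·34.0625] = 8.9980
Node 0 (S = 135): V_0 = e^(−0.07)·[0.7167·0.0000 + 0.2833·8.9980] = 2.3769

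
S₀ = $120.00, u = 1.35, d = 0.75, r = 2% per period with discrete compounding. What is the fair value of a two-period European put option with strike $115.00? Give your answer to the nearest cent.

$13.81

Risk-neutral probability p = (1 + 0.02 − 0.75)/(1.35 − 0.75) = 0.2700/0.6000 = 0.4500
Terminal stock prices: S_uu = 218.7, S_ud = 121.5, S_dd = 67.5
Terminal payoffs (K − S): max(-103.7, 0) = 0, max(-6.5, 0) = 0, max(47.5, 0) = 47.5
Node u (S = 162): V_u = 1/1.02·[0.4500·0.0000 + 0.5500·0.0000] = 0.0000
Node d (S = 90): V_d = 1/1.02·[0.4500·0.0000 + 0.5500·47.5000] = 25.6127
Node 0 (S = 120): V_0 = 1/1.02·[0.4500·0.0000 + 0.5500·25.6127] = 13.8108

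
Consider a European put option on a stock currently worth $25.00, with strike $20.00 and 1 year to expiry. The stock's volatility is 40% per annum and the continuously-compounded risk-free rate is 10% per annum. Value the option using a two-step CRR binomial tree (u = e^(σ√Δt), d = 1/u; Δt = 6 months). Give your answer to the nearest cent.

CRR parameters: u = e^(σ√Δt) = e^(0.4·√0.5) = 1.3269, d = 1/u = 0.7536
Per-period rate: rΔt = 0.1·0.5 = 0.05, so R = e^0.05 = 1.0513
Risk-neutral probability p = (e^0.05 − 0.7536)/(1.3269 − 0.7536) = 0.2976/0.5733 = 0.5192
Terminal stock prices: S_uu = 44.02, S_ud = 25, S_dd = 14.2
Terminal payoffs (K − S): max(-24.02, 0) = 0, max(-5, 0) = 0, max(5.801, 0) = 5.801
Node u (S = 33.17): V_u = e^(−0.05)·[0.5192·0.0000 + 0.4808·0.0000] = 0.0000
Node d (S = 18.84): V_d = e^(−0.05)·[0.5192·0.0000 + 0.4808·5.8007] = 2.6530
Node 0 (S = 25): V_0 = e^(−0.05)·[0.5192·0.0000 + 0.4808·2.6530] = 1.2134

$1.21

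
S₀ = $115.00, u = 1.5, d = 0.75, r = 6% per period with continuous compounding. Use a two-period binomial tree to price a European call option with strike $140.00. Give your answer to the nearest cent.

Risk-neutral probability p = (e^0.06 − 0.75)/(1.5 − 0.75) = 0.3118/0.7500 = 0.4158
Terminal stock prices: S_uu = 258.8, S_ud = 129.4, S_dd = 64.69
Terminal payoffs (S − K): max(118.8, 0) = 118.8, max(-10.62, 0) = 0, max(-75.31, 0) = 0
Node u (S = 172.5): V_u = e^(−0.06)·[0.4158·118.7500 + 0.5842·0.0000] = 46.4988
Node d (S = 86.25): V_d = e^(−0.06)·[0.4158·0.0000 + 0.5842·0.0000] = 0.0000
Node 0 (S = 115): V_0 = e^(−0.06)·[0.4158·46.4988 + 0.5842·0.0000] = 18.2075

$18.21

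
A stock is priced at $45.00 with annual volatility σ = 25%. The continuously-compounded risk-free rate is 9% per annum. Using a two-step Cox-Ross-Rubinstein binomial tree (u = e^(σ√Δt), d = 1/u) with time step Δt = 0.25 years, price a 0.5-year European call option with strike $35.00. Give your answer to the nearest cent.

CRR parameters: u = e^(σ√Δt) = e^(0.25·√0.25) = 1.1331, d = 1/u = 0.8825
Per-period rate: rΔt = 0.09·0.25 = 0.0225, so R = e^0.0225 = 1.0228
Risk-neutral probability p = (e^0.0225 − 0.8825)/(1.1331 − 0.8825) = 0.1403/0.2507 = 0.5596
Terminal stock prices: S_uu = 57.78, S_ud = 45, S_dd = 35.05
Terminal payoffs (S − K): max(22.78, 0) = 22.78, max(10, 0) = 10, max(0.04604, 0) = 0.04604
Node u (S = 50.99): V_u = e^(−0.0225)·[0.5596·22.7811 + 0.4404·10.0000] = 16.7704
Node d (S = 39.71): V_d = e^(−0.0225)·[0.5596·10.0000 + 0.4404·0.0460] = 5.4911
Node 0 (S = 45): V_0 = e^(−0.0225)·[0.5596·16.7704 + 0.4404·5.4911] = 11.5401

$11.54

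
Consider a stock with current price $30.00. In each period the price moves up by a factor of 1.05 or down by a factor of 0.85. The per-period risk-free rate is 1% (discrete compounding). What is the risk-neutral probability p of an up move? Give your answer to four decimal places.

p = 0.8000

Risk-neutral probability p = (1 + 0.01 − 0.85)/(1.05 − 0.85) = 0.1600/0.2000 = 0.8000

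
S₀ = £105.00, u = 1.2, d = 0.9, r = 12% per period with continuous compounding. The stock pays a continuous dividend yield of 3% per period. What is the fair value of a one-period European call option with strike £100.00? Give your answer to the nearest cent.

£14.93

Per-period risk-free factor R = e^0.12 = 1.1275; dividend-adjusted growth = e^(0.12−0.03) = 1.0942.
Risk-neutral probability p = (1.0942 − 0.9)/(1.2 − 0.9) = 0.1942/0.3000 = 0.6472
Terminal stock prices: S_u = 126, S_d = 94.5
Terminal payoffs (S − K): max(26, 0) = 26, max(-5.5, 0) = 0
Node 0 (S = 105): V_0 = e^(−0.12)·[0.6472·26.0000 + 0.3528·0.0000] = 14.9255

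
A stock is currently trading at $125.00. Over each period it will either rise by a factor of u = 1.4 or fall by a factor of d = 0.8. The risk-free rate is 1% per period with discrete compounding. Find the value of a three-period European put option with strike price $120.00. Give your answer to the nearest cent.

$18.37

Risk-neutral probability p = (1 + 0.01 − 0.8)/(1.4 − 0.8) = 0.2100/0.6000 = 0.3500
Terminal stock prices: S_uuu = 343, S_uud = 196, S_udd = 112, S_ddd = 64
Terminal payoffs (K − S): max(-223, 0) = 0, max(-76, 0) = 0, max(8, 0) = 8, max(56, 0) = 56
Node uu (S = 245): V_uu = 1/1.01·[0.3500·0.0000 + 0.6500·0.0000] = 0.0000
Node ud (S = 140): V_ud = 1/1.01·[0.3500·0.0000 + 0.6500·8.0000] = 5.1485
Node dd (S = 80): V_dd = 1/1.01·[0.3500·8.0000 + 0.6500·56.0000] = 38.8119
Node u (S = 175): V_u = 1/1.01·[0.3500·0.0000 + 0.6500·5.1485] = 3.3134
Node d (S = 100): V_d = 1/1.01·[0.3500·5.1485 + 0.6500·38.8119] = 26.7621
Node 0 (S = 125): V_0 = 1/1.01·[0.3500·3.3134 + 0.6500·26.7621] = 18.3713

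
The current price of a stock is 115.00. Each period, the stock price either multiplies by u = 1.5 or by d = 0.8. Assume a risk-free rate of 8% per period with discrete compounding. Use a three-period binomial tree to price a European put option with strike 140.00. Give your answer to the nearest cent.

Risk-neutral probability p = (1 + 0.08 − 0.8)/(1.5 − 0.8) = 0.2800/0.7000 = 0.4000
Terminal stock prices: S_uuu = 388.1, S_uud = 207, S_udd = 110.4, S_ddd = 58.88
Terminal payoffs (K − S): max(-248.1, 0) = 0, max(-67, 0) = 0, max(29.6, 0) = 29.6, max(81.12, 0) = 81.12
Node uu (S = 258.8): V_uu = 1/1.08·[0.4000·0.0000 + 0.6000·0.0000] = 0.0000
Node ud (S = 138): V_ud = 1/1.08·[0.4000·0.0000 + 0.6000·29.6000] = 16.4444
Node dd (S = 73.6): V_dd = 1/1.08·[0.4000·29.6000 + 0.6000·81.1200] = 56.0296
Node u (S = 172.5): V_u = 1/1.08·[0.4000·0.0000 + 0.6000·16.4444] = 9.1358
Node d (S = 92): V_d = 1/1.08·[0.4000·16.4444 + 0.6000·56.0296] = 37.2181
Node 0 (S = 115): V_0 = 1/1.08·[0.4000·9.1358 + 0.6000·37.2181] = 24.0604

24.06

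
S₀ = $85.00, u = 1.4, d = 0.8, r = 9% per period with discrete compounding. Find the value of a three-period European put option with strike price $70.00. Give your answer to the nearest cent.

$2.82

Risk-neutral probability p = (1 + 0.09 − 0.8)/(1.4 − 0.8) = 0.2900/0.6000 = 0.4833
Terminal stock prices: S_uuu = 233.2, S_uud = 133.3, S_udd = 76.16, S_ddd = 43.52
Terminal payoffs (K − S): max(-163.2, 0) = 0, max(-63.28, 0) = 0, max(-6.16, 0) = 0, max(26.48, 0) = 26.48
Node uu (S = 166.6): V_uu = 1/1.09·[0.4833·0.0000 + 0.5167·0.0000] = 0.0000
Node ud (S = 95.2): V_ud = 1/1.09·[0.4833·0.0000 + 0.5167·0.0000] = 0.0000
Node dd (S = 54.4): V_dd = 1/1.09·[0.4833·0.0000 + 0.5167·26.4800] = 12.5517
Node u (S = 119): V_u = 1/1.09·[0.4833·0.0000 + 0.5167·0.0000] = 0.0000
Node d (S = 68): V_d = 1/1.09·[0.4833·0.0000 + 0.5167·12.5517] = 5.9496
Node 0 (S = 85): V_0 = 1/1.09·[0.4833·0.0000 + 0.5167·5.9496] = 2.8201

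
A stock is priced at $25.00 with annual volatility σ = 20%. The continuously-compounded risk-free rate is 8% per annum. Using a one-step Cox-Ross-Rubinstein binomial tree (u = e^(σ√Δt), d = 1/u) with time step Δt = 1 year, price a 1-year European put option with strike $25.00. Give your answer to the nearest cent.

CRR parameters: u = e^(σ√Δt) = e^(0.2·√1) = 1.2214, d = 1/u = 0.8187
Per-period rate: rΔt = 0.08·1 = 0.08, so R = e^0.08 = 1.0833
Risk-neutral probability p = (e^0.08 − 0.8187)/(1.2214 − 0.8187) = 0.2646/0.4027 = 0.6570
Terminal stock prices: S_u = 30.54, S_d = 20.47
Terminal payoffs (K − S): max(-5.535, 0) = 0, max(4.532, 0) = 4.532
Node 0 (S = 25): V_0 = e^(−0.08)·[0.6570·0.0000 + 0.3430·4.5317] = 1.4349

$1.43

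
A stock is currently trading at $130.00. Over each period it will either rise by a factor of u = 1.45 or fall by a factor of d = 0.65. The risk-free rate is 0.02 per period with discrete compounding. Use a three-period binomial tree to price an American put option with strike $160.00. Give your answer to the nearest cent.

$49.90

Risk-neutral probability p = (1 + 0.02 − 0.65)/(1.45 − 0.65) = 0.3700/0.8000 = 0.4625
Terminal stock prices: S_uuu = 396.3, S_uud = 177.7, S_udd = 79.64, S_ddd = 35.7
Terminal payoffs (K − S): max(-236.3, 0) = 0, max(-17.66, 0) = 0, max(80.36, 0) = 80.36, max(124.3, 0) = 124.3
Node uu (S = 273.3): continuation = 1/1.02·[0.4625·0.0000 + 0.5375·0.0000] = 0.0000; exercise value = 0.0000 ≤ continuation, so V_uu = 0.0000
Node ud (S = 122.5): continuation = 1/1.02·[0.4625·0.0000 + 0.5375·80.3587] = 42.3459; exercise value = 37.4750 ≤ continuation, so V_ud = 42.3459
Node dd (S = 54.93): continuation = 1/1.02·[0.4625·80.3587 + 0.5375·124.2987] = 101.9377; exercise value = 105.0750 > continuation, so V_dd = 105.0750 (exercise)
Node u (S = 188.5): continuation = 1/1.02·[0.4625·0.0000 + 0.5375·42.3459] = 22.3146; exercise value = 0.0000 ≤ continuation, so V_u = 22.3146
Node d (S = 84.5): continuation = 1/1.02·[0.4625·42.3459 + 0.5375·105.0750] = 74.5714; exercise value = 75.5000 > continuation, so V_d = 75.5000 (exercise)
Node 0 (S = 130): continuation = 1/1.02·[0.4625·22.3146 + 0.5375·75.5000] = 49.9037; exercise value = 30.0000 ≤ continuation, so V_0 = 49.9037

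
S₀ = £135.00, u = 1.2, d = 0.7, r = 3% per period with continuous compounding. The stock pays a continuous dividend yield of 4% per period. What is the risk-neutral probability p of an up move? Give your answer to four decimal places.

p = 0.5801

Per-period risk-free factor R = e^0.03 = 1.0305; dividend-adjusted growth = e^(0.03−0.04) = 0.9900.
Risk-neutral probability p = (0.9900 − 0.7)/(1.2 − 0.7) = 0.2900/0.5000 = 0.5801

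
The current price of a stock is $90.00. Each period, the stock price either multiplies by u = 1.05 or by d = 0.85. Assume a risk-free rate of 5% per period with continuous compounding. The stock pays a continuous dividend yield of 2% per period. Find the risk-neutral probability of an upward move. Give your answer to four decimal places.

p = 0.9023

Per-period risk-free factor R = e^0.05 = 1.0513; dividend-adjusted growth = e^(0.05−0.02) = 1.0305.
Risk-neutral probability p = (1.0305 − 0.85)/(1.05 − 0.85) = 0.1805/0.2000 = 0.9023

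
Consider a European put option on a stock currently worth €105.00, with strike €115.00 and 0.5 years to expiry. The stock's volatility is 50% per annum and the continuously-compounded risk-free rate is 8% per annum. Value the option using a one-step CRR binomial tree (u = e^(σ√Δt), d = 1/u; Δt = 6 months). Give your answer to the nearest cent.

€21.05

CRR parameters: u = e^(σ√Δt) = e^(0.5·√0.5) = 1.4241, d = 1/u = 0.7022
Per-period rate: rΔt = 0.08·0.5 = 0.04, so R = e^0.04 = 1.0408
Risk-neutral probability p = (e^0.04 − 0.7022)/(1.4241 − 0.7022) = 0.3386/0.7219 = 0.4691
Terminal stock prices: S_u = 149.5, S_d = 73.73
Terminal payoffs (K − S): max(-34.53, 0) = 0, max(41.27, 0) = 41.27
Node 0 (S = 105): V_0 = e^(−0.04)·[0.4691·0.0000 + 0.5309·41.2702] = 21.0532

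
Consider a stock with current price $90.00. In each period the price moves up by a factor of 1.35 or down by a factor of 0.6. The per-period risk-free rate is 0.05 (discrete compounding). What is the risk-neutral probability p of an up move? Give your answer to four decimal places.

p = 0.6000

Risk-neutral probability p = (1 + 0.05 − 0.6)/(1.35 − 0.6) = 0.4500/0.7500 = 0.6000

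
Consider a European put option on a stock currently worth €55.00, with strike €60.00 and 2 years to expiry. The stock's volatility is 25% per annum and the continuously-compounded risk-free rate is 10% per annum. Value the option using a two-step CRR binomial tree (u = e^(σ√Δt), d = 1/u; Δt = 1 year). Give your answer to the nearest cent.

€4.61

CRR parameters: u = e^(σ√Δt) = e^(0.25·√1) = 1.2840, d = 1/u = 0.7788
Per-period rate: rΔt = 0.1·1 = 0.1, so R = e^0.1 = 1.1052
Risk-neutral probability p = (e^0.1 − 0.7788)/(1.2840 − 0.7788) = 0.3264/0.5052 = 0.6460
Terminal stock prices: S_uu = 90.68, S_ud = 55, S_dd = 33.36
Terminal payoffs (K − S): max(-30.68, 0) = 0, max(5, 0) = 5, max(26.64, 0) = 26.64
Node u (S = 70.62): V_u = e^(−0.1)·[0.6460·0.0000 + 0.3540·5.0000] = 1.6016
Node d (S = 42.83): V_d = e^(−0.1)·[0.6460·5.0000 + 0.3540·26.6408] = 11.4562
Node 0 (S = 55): V_0 = e^(−0.1)·[0.6460·1.6016 + 0.3540·11.4562] = 4.6058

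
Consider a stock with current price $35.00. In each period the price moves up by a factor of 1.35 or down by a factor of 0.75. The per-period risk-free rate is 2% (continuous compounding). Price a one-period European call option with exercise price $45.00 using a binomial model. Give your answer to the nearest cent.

Risk-neutral probability p = (e^0.02 − 0.75)/(1.35 − 0.75) = 0.2702/0.6000 = 0.4503
Terminal stock prices: S_u = 47.25, S_d = 26.25
Terminal payoffs (S − K): max(2.25, 0) = 2.25, max(-18.75, 0) = 0
Node 0 (S = 35): V_0 = e^(−0.02)·[0.4503·2.2500 + 0.5497·0.0000] = 0.9932

$0.99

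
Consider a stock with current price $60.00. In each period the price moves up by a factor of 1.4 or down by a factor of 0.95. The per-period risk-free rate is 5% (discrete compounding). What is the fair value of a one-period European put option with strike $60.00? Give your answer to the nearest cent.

$2.22

Risk-neutral probability p = (1 + 0.05 − 0.95)/(1.4 − 0.95) = 0.1000/0.4500 = 0.2222
Terminal stock prices: S_u = 84, S_d = 57
Terminal payoffs (K − S): max(-24, 0) = 0, max(3, 0) = 3
Node 0 (S = 60): V_0 = 1/1.05·[0.2222·0.0000 + 0.7778·3.0000] = 2.2222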